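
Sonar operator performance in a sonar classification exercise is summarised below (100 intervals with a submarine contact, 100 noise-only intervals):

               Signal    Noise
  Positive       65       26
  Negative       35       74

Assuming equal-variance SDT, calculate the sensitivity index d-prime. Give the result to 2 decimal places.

d-prime = 1.03

H = 65/100 = 0.6500
FA = 26/100 = 0.2600
z(0.6500) = 0.385, z(0.2600) = -0.643
d' = z(H) − z(FA) = 0.385 − (-0.643) = 1.028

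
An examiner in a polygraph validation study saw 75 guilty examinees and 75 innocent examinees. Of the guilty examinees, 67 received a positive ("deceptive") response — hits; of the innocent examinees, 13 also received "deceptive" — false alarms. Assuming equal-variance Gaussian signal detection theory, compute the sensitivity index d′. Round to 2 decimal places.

H = 67/75 = 0.8933
FA = 13/75 = 0.1733
z(0.8933) = 1.244, z(0.1733) = -0.941
d' = z(H) − z(FA) = 1.244 − (-0.941) = 2.185

d′ = 2.19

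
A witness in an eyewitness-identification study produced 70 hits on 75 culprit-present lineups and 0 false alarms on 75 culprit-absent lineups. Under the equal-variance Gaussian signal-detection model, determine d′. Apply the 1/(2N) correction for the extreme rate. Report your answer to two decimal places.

The false-alarm rate is 0/75 = 0, so apply the 1/(2N) correction: FA → 1/(2·75) = 0.00667.
z(H) = z(0.93333) = 1.501
z(FA) = z(0.00667) = -2.475
d' = 1.501 − (-2.475) = 3.976

d′ = 3.98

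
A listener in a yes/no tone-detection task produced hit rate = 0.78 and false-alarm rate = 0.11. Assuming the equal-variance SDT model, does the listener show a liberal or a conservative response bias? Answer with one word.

z(H) = 0.772, z(FA) = -1.227
c = −½·(z(H) + z(FA)) = 0.2275
c > 0 → conservative criterion (biased toward responding “no”).

conservative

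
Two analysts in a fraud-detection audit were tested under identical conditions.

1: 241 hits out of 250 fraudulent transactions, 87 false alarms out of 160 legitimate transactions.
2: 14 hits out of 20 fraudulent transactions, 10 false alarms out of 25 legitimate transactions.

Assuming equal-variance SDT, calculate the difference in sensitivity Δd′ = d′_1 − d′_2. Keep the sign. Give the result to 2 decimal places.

Δd′ = 0.91

1: z(0.9640) = 1.799, z(0.5437) = 0.110, d' = 1.689
2: z(0.7000) = 0.524, z(0.4000) = -0.253, d' = 0.777
Δd' = d'_1 − d'_2 = 1.689 − 0.777 = 0.912
1 has the higher sensitivity.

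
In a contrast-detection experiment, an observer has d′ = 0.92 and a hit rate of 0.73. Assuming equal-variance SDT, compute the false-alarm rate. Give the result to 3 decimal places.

z(hit rate) = z(0.73) = 0.6128
z(FA) = z(H) − d' = 0.6128 − 0.92 = -0.3072
false-alarm rate = Φ(-0.3072) = 0.3793

false-alarm rate = 0.379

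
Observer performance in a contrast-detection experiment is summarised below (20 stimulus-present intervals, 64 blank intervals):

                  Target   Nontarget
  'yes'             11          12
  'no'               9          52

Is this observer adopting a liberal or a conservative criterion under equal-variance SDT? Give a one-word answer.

z(H) = 0.126, z(FA) = -0.887
c = −½·(z(H) + z(FA)) = 0.3805
c > 0 → conservative criterion (biased toward responding “no”).

conservative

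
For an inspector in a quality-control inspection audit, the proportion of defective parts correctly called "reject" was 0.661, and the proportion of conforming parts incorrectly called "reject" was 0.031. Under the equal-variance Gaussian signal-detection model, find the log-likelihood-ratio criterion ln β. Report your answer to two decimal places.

ln β = 1.66

z(H) = z(0.661) = 0.415
z(FA) = z(0.031) = -1.866
ln β = −½·[z(H)² − z(FA)²] = −0.5 × (0.172 − 3.482) = 1.655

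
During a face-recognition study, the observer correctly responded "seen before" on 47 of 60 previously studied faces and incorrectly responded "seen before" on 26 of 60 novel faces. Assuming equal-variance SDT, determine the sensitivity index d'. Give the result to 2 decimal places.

H = 47/60 = 0.7833
FA = 26/60 = 0.4333
z(H) = z(0.7833) = 0.7834
z(FA) = z(0.4333) = -0.1680
d' = z(H) − z(FA) = 0.7834 − (-0.1680) = 0.9514

d' = 0.95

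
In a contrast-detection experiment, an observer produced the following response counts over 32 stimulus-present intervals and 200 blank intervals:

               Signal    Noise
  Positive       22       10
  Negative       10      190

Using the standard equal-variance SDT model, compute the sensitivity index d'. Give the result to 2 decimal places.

H = 22/32 = 0.6875
FA = 10/200 = 0.0500
z(0.6875) = 0.489, z(0.0500) = -1.645
d' = z(H) − z(FA) = 0.489 − (-1.645) = 2.134

d' = 2.13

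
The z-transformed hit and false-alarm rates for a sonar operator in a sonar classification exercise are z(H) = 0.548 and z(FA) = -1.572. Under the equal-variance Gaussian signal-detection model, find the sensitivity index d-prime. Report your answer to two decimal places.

d-prime = 2.12

d' = z(H) − z(FA) = 0.548 − (-1.572) = 2.120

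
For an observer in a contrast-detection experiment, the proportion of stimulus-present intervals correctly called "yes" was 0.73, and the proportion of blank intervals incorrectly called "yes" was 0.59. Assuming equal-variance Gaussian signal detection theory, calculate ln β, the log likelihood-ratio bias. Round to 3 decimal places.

ln β = -0.162

z(0.73) = 0.6128, z(0.59) = 0.2275
ln β = −½·[z(H)² − z(FA)²] = −0.5 × (0.3755 − 0.0518) = -0.16185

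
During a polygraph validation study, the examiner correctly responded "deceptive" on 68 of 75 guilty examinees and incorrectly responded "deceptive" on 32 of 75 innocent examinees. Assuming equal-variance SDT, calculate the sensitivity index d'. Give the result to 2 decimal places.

H = 68/75 = 0.9067
FA = 32/75 = 0.4267
z(0.9067) = 1.321, z(0.4267) = -0.185
d' = z(H) − z(FA) = 1.321 − (-0.185) = 1.506

d' = 1.51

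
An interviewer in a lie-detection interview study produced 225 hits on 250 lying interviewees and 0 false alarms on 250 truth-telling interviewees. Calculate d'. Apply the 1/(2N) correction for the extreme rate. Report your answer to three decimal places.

d' = 4.160

The false-alarm rate is 0/250 = 0, so apply the 1/(2N) correction: FA → 1/(2·250) = 0.00200.
z(H) = z(0.90000) = 1.2816
z(FA) = z(0.00200) = -2.8782
d' = 1.2816 − (-2.8782) = 4.1598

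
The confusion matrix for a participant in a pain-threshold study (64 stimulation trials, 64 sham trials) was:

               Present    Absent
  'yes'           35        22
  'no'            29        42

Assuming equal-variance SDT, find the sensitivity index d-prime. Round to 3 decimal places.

H = 35/64 = 0.5469
FA = 22/64 = 0.3438
z(H) = z(0.5469) = 0.1178
z(FA) = z(0.3438) = -0.4021
d' = z(H) − z(FA) = 0.1178 − (-0.4021) = 0.5199

d-prime = 0.520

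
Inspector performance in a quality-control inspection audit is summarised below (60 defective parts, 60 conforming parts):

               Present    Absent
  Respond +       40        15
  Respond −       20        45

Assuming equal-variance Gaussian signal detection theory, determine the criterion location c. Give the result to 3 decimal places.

c = 0.122

H = 40/60 = 0.6667
FA = 15/60 = 0.2500
Φ⁻¹(H) = 0.4308
Φ⁻¹(FA) = -0.6745
c = −½·[z(H) + z(FA)] = −0.5 × (0.4308 + (-0.6745)) = 0.12185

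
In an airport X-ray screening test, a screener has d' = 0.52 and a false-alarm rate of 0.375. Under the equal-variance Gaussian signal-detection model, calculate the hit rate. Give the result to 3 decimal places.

z(false-alarm rate) = z(0.375) = -0.3186
z(H) = z(FA) + d' = -0.3186 + 0.52 = 0.2014
hit rate = Φ(0.2014) = 0.5798

hit rate = 0.580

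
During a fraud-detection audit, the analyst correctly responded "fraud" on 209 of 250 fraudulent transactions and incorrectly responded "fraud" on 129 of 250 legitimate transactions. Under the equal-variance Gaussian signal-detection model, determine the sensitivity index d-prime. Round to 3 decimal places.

H = 209/250 = 0.8360
FA = 129/250 = 0.5160
z(H) = 0.9782
z(FA) = 0.0401
d' = z(H) − z(FA) = 0.9782 − 0.0401 = 0.9381

d-prime = 0.938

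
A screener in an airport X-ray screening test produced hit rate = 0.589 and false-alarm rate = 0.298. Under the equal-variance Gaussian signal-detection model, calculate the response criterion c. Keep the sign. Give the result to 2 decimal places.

Φ⁻¹(H) = 0.2250
Φ⁻¹(FA) = -0.5302
c = −½·[z(H) + z(FA)] = −0.5 × (0.2250 + (-0.5302)) = 0.1526

c = 0.15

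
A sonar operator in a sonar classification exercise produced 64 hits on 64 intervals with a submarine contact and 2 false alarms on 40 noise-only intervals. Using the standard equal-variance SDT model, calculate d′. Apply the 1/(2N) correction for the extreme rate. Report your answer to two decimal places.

d′ = 4.06

The hit rate is 64/64 = 1, so apply the 1/(2N) correction: H → 1 − 1/(2·64) = 0.99219.
z(H) = z(0.99219) = 2.418
z(FA) = z(0.05000) = -1.645
d' = 2.418 − (-1.645) = 4.063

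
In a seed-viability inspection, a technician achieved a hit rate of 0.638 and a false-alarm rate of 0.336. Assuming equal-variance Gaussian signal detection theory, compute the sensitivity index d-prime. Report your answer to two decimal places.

Φ⁻¹(H) = 0.3531
Φ⁻¹(FA) = -0.4234
d' = z(H) − z(FA) = 0.3531 − (-0.4234) = 0.7765

d-prime = 0.78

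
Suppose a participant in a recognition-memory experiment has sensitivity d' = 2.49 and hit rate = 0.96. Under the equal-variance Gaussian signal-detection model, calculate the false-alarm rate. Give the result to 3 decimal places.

z(hit rate) = z(0.96) = 1.7507
z(FA) = z(H) − d' = 1.7507 − 2.49 = -0.7393
false-alarm rate = Φ(-0.7393) = 0.2299

false-alarm rate = 0.230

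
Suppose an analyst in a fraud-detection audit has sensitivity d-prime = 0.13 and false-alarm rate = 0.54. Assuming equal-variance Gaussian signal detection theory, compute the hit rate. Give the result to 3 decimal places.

hit rate = 0.591

z(false-alarm rate) = z(0.54) = 0.1004
z(H) = z(FA) + d' = 0.1004 + 0.13 = 0.2304
hit rate = Φ(0.2304) = 0.5911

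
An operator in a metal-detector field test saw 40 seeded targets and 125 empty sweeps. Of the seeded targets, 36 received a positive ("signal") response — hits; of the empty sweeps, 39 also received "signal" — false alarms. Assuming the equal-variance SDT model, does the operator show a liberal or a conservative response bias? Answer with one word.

z(H) = 1.282, z(FA) = -0.490
c = −½·(z(H) + z(FA)) = -0.396
c < 0 → liberal criterion (biased toward responding “yes”).

liberal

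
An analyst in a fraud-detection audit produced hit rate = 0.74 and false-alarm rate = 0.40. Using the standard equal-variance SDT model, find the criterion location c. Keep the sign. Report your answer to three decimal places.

c = -0.195

Φ⁻¹(H) = Φ⁻¹(0.74) = 0.6433
Φ⁻¹(FA) = Φ⁻¹(0.40) = -0.2533
c = −½·[z(H) + z(FA)] = −0.5 × (0.6433 + (-0.2533)) = -0.1950
c < 0: the analyst has a liberal response bias.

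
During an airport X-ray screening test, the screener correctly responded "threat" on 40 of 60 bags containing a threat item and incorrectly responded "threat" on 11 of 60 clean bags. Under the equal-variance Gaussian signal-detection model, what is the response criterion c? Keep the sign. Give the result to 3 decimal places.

H = 40/60 = 0.6667
FA = 11/60 = 0.1833
z(H) = z(0.6667) = 0.4308
z(FA) = z(0.1833) = -0.9029
c = −½·[z(H) + z(FA)] = −0.5 × (0.4308 + (-0.9029)) = 0.23605

c = 0.236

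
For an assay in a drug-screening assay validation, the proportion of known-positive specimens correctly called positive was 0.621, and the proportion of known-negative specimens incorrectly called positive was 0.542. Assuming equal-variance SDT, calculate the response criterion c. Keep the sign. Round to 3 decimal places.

c = -0.207

z(H) = 0.3081
z(FA) = 0.1055
c = −½·[z(H) + z(FA)] = −0.5 × (0.3081 + 0.1055) = -0.2068
c < 0: the assay has a liberal response bias.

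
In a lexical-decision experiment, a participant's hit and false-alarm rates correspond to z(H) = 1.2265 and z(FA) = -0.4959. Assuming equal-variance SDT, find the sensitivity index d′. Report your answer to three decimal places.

d′ = 1.722

d' = z(H) − z(FA) = 1.2265 − (-0.4959) = 1.7224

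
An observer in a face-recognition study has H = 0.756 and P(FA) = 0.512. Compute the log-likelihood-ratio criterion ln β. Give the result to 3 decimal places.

ln β = -0.240

z(H) = 0.6935
z(FA) = 0.0301
ln β = −½·[z(H)² − z(FA)²] = −0.5 × (0.4809 − 0.0009) = -0.2400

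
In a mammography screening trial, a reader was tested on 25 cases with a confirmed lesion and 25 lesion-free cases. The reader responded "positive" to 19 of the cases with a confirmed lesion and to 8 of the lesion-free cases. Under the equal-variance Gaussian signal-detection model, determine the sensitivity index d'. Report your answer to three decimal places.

d' = 1.174

H = 19/25 = 0.7600
FA = 8/25 = 0.3200
z(0.7600) = 0.7063, z(0.3200) = -0.4677
d' = z(H) − z(FA) = 0.7063 − (-0.4677) = 1.1740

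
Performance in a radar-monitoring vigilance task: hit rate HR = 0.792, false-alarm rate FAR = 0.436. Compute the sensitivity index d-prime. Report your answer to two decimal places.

z(H) = 0.8134
z(FA) = -0.1611
d' = z(H) − z(FA) = 0.8134 − (-0.1611) = 0.9745

d-prime = 0.97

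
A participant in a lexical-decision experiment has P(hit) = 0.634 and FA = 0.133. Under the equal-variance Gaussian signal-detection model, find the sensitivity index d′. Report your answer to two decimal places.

d′ = 1.45

z(0.634) = 0.3425, z(0.133) = -1.1123
d' = z(H) − z(FA) = 0.3425 − (-1.1123) = 1.4548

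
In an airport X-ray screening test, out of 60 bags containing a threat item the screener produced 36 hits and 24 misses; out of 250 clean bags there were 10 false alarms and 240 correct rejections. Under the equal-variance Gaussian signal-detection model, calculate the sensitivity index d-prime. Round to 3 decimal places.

H = 36/60 = 0.6000
FA = 10/250 = 0.0400
Φ⁻¹(H) = 0.2533
Φ⁻¹(FA) = -1.7507
d' = z(H) − z(FA) = 0.2533 − (-1.7507) = 2.0040

d-prime = 2.004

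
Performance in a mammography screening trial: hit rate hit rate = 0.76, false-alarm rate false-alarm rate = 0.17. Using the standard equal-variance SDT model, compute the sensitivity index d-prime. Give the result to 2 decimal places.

d-prime = 1.66

Φ⁻¹(0.76) = 0.706, Φ⁻¹(0.17) = -0.954
d' = z(H) − z(FA) = 0.706 − (-0.954) = 1.660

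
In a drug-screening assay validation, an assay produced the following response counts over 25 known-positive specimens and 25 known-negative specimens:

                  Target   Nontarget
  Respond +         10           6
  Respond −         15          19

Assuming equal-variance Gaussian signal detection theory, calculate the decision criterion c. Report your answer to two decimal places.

c = 0.48

H = 10/25 = 0.4000
FA = 6/25 = 0.2400
Φ⁻¹(H) = -0.253
Φ⁻¹(FA) = -0.706
c = −½·[z(H) + z(FA)] = −0.5 × (-0.253 + (-0.706)) = 0.4795
c > 0: the assay has a conservative response bias.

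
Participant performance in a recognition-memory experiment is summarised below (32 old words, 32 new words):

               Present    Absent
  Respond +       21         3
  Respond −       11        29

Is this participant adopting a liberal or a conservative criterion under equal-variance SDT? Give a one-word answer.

conservative

z(H) = 0.402, z(FA) = -1.318
c = −½·(z(H) + z(FA)) = 0.458
c > 0 → conservative criterion (biased toward responding “no”).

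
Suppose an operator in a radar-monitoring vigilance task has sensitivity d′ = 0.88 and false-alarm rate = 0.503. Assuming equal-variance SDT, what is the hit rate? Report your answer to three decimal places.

z(false-alarm rate) = z(0.503) = 0.0075
z(H) = z(FA) + d' = 0.0075 + 0.88 = 0.8875
hit rate = Φ(0.8875) = 0.8126

hit rate = 0.813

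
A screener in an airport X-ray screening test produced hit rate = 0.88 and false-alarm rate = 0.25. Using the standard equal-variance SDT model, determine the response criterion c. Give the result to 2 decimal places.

Φ⁻¹(0.88) = 1.1750, Φ⁻¹(0.25) = -0.6745
c = −½·[z(H) + z(FA)] = −0.5 × (1.1750 + (-0.6745)) = -0.25025

c = -0.25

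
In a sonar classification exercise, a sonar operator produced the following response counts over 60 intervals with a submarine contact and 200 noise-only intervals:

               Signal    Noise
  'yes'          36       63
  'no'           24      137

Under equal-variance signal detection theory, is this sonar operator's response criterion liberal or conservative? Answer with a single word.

z(H) = 0.253, z(FA) = -0.482
c = −½·(z(H) + z(FA)) = 0.1145
c > 0 → conservative criterion (biased toward responding “no”).

conservative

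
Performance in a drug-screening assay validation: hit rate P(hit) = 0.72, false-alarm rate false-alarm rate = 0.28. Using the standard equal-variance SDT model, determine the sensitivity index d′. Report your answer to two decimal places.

d′ = 1.17

z(H) = z(0.72) = 0.5828
z(FA) = z(0.28) = -0.5828
d' = z(H) − z(FA) = 0.5828 − (-0.5828) = 1.1656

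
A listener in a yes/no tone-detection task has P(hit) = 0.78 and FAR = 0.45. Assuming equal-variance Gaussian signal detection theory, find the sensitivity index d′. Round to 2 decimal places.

z(0.78) = 0.772, z(0.45) = -0.126
d' = z(H) − z(FA) = 0.772 − (-0.126) = 0.898

d′ = 0.90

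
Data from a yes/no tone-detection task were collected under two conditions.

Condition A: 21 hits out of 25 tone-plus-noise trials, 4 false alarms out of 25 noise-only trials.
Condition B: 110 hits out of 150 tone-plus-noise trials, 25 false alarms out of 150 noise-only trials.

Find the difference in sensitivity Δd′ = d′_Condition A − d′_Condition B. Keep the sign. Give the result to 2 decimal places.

Δd′ = 0.40

Condition A: z(0.8400) = 0.994, z(0.1600) = -0.994, d' = 1.988
Condition B: z(0.7333) = 0.623, z(0.1667) = -0.967, d' = 1.590
Δd' = d'_Condition A − d'_Condition B = 1.988 − 1.590 = 0.398
Condition A has the higher sensitivity.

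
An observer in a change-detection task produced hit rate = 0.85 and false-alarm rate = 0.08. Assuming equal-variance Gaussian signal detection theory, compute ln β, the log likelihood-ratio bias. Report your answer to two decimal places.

z(H) = z(0.85) = 1.036
z(FA) = z(0.08) = -1.405
ln β = −½·[z(H)² − z(FA)²] = −0.5 × (1.073 − 1.974) = 0.4505

ln β = 0.45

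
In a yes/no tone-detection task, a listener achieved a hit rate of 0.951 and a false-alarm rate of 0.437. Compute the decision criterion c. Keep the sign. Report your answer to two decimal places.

z(H) = 1.655
z(FA) = -0.159
c = −½·[z(H) + z(FA)] = −0.5 × (1.655 + (-0.159)) = -0.748
c < 0: the listener has a liberal response bias.

c = -0.75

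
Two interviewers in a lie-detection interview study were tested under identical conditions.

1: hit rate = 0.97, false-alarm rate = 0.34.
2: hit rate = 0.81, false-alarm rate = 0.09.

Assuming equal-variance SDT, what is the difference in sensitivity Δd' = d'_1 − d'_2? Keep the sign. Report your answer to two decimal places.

Δd' = 0.07

1: z(0.97) = 1.881, z(0.34) = -0.412, d' = 2.293
2: z(0.81) = 0.878, z(0.09) = -1.341, d' = 2.219
Δd' = d'_1 − d'_2 = 2.293 − 2.219 = 0.074
1 has the higher sensitivity.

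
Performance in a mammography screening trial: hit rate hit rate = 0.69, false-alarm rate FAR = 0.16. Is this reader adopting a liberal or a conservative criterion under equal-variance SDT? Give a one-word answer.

z(H) = 0.496, z(FA) = -0.994
c = −½·(z(H) + z(FA)) = 0.249
c > 0 → conservative criterion (biased toward responding “no”).

conservative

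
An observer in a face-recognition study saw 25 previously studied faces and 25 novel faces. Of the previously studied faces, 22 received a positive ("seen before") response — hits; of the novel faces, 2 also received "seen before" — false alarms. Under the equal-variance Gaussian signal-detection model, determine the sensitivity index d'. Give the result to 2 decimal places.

H = 22/25 = 0.8800
FA = 2/25 = 0.0800
Φ⁻¹(H) = Φ⁻¹(0.8800) = 1.175
Φ⁻¹(FA) = Φ⁻¹(0.0800) = -1.405
d' = z(H) − z(FA) = 1.175 − (-1.405) = 2.580

d' = 2.58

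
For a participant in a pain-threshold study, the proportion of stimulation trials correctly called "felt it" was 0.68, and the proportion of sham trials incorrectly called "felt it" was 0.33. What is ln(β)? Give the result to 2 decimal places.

Φ⁻¹(H) = Φ⁻¹(0.68) = 0.468
Φ⁻¹(FA) = Φ⁻¹(0.33) = -0.440
ln β = −½·[z(H)² − z(FA)²] = −0.5 × (0.219 − 0.194) = -0.0125

ln β = -0.01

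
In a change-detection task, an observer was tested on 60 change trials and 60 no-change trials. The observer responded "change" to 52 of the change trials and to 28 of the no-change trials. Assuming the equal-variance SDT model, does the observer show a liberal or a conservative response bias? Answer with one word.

liberal

z(H) = 1.111, z(FA) = -0.084
c = −½·(z(H) + z(FA)) = -0.5135
c < 0 → liberal criterion (biased toward responding “yes”).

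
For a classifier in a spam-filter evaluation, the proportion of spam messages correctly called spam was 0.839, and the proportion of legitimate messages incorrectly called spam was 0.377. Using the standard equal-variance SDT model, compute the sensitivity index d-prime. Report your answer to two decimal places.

Φ⁻¹(H) = 0.9904
Φ⁻¹(FA) = -0.3134
d' = z(H) − z(FA) = 0.9904 − (-0.3134) = 1.3038

d-prime = 1.30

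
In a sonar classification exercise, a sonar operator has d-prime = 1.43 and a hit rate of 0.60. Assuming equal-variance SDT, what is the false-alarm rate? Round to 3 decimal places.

false-alarm rate = 0.120

z(hit rate) = z(0.60) = 0.2533
z(FA) = z(H) − d' = 0.2533 − 1.43 = -1.1767
false-alarm rate = Φ(-1.1767) = 0.1197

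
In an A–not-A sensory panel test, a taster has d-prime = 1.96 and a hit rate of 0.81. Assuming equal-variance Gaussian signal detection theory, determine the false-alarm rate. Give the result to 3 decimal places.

false-alarm rate = 0.140

z(hit rate) = z(0.81) = 0.8779
z(FA) = z(H) − d' = 0.8779 − 1.96 = -1.0821
false-alarm rate = Φ(-1.0821) = 0.1396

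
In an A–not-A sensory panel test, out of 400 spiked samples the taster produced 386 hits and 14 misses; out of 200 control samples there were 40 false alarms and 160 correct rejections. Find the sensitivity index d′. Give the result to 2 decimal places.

d′ = 2.65

H = 386/400 = 0.9650
FA = 40/200 = 0.2000
Φ⁻¹(H) = 1.8119
Φ⁻¹(FA) = -0.8416
d' = z(H) − z(FA) = 1.8119 − (-0.8416) = 2.6535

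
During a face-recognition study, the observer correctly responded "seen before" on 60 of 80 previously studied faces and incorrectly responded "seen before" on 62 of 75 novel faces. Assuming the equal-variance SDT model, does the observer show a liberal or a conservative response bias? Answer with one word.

liberal

z(H) = 0.674, z(FA) = 0.941
c = −½·(z(H) + z(FA)) = -0.8075
c < 0 → liberal criterion (biased toward responding “yes”).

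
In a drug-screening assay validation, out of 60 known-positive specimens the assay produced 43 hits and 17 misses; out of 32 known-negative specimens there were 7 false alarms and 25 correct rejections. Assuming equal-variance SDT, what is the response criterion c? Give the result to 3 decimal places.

H = 43/60 = 0.7167
FA = 7/32 = 0.2188
z(0.7167) = 0.5731, z(0.2188) = -0.7763
c = −½·[z(H) + z(FA)] = −0.5 × (0.5731 + (-0.7763)) = 0.1016

c = 0.102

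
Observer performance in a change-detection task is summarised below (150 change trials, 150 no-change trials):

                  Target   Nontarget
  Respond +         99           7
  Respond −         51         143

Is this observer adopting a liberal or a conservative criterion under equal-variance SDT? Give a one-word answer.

conservative

z(H) = 0.412, z(FA) = -1.678
c = −½·(z(H) + z(FA)) = 0.633
c > 0 → conservative criterion (biased toward responding “no”).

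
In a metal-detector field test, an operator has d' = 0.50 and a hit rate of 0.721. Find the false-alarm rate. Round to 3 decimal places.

false-alarm rate = 0.534

z(hit rate) = z(0.721) = 0.5858
z(FA) = z(H) − d' = 0.5858 − 0.50 = 0.0858
false-alarm rate = Φ(0.0858) = 0.5342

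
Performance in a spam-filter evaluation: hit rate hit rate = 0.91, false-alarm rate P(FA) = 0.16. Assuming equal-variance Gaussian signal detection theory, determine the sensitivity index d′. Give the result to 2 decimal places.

d′ = 2.34

Φ⁻¹(H) = Φ⁻¹(0.91) = 1.3408
Φ⁻¹(FA) = Φ⁻¹(0.16) = -0.9945
d' = z(H) − z(FA) = 1.3408 − (-0.9945) = 2.3353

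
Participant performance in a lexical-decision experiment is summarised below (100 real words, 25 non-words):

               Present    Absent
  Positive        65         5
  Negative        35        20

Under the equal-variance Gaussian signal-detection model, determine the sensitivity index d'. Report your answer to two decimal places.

H = 65/100 = 0.6500
FA = 5/25 = 0.2000
z(0.6500) = 0.3853, z(0.2000) = -0.8416
d' = z(H) − z(FA) = 0.3853 − (-0.8416) = 1.2269

d' = 1.23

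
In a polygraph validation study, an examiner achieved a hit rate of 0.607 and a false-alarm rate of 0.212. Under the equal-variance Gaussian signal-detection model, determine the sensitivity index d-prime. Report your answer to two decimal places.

d-prime = 1.07

z(H) = z(0.607) = 0.272
z(FA) = z(0.212) = -0.800
d' = z(H) − z(FA) = 0.272 − (-0.800) = 1.072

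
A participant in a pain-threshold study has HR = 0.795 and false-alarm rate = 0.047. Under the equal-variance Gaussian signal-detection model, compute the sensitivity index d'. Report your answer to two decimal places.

d' = 2.50

Φ⁻¹(H) = Φ⁻¹(0.795) = 0.824
Φ⁻¹(FA) = Φ⁻¹(0.047) = -1.675
d' = z(H) − z(FA) = 0.824 − (-1.675) = 2.499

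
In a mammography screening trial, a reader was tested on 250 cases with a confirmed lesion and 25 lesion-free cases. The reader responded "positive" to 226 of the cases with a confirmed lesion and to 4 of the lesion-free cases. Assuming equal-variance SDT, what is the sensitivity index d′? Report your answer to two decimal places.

H = 226/250 = 0.9040
FA = 4/25 = 0.1600
Φ⁻¹(H) = Φ⁻¹(0.9040) = 1.305
Φ⁻¹(FA) = Φ⁻¹(0.1600) = -0.994
d' = z(H) − z(FA) = 1.305 − (-0.994) = 2.299

d′ = 2.30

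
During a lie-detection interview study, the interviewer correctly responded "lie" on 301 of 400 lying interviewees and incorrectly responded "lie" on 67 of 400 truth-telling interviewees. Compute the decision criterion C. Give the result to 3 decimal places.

C = 0.141

H = 301/400 = 0.7525
FA = 67/400 = 0.1675
Φ⁻¹(H) = Φ⁻¹(0.7525) = 0.6824
Φ⁻¹(FA) = Φ⁻¹(0.1675) = -0.9641
c = −½·[z(H) + z(FA)] = −0.5 × (0.6824 + (-0.9641)) = 0.14085
c > 0: the interviewer has a conservative response bias.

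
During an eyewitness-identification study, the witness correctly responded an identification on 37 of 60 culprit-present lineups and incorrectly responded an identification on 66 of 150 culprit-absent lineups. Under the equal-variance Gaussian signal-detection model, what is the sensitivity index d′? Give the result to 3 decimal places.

H = 37/60 = 0.6167
FA = 66/150 = 0.4400
Φ⁻¹(H) = 0.2968
Φ⁻¹(FA) = -0.1510
d' = z(H) − z(FA) = 0.2968 − (-0.1510) = 0.4478

d′ = 0.448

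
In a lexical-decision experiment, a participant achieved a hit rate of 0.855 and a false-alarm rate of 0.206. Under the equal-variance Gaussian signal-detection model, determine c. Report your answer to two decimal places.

z(H) = z(0.855) = 1.058
z(FA) = z(0.206) = -0.820
c = −½·[z(H) + z(FA)] = −0.5 × (1.058 + (-0.820)) = -0.119

c = -0.12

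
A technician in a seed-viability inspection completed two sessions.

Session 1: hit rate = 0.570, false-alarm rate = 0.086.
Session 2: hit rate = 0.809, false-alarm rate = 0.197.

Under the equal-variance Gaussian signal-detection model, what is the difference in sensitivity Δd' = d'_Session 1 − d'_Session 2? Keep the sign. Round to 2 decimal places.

Δd' = -0.18

Session 1: z(0.570) = 0.176, z(0.086) = -1.366, d' = 1.542
Session 2: z(0.809) = 0.874, z(0.197) = -0.852, d' = 1.726
Δd' = d'_Session 1 − d'_Session 2 = 1.542 − 1.726 = -0.184
Session 2 has the higher sensitivity.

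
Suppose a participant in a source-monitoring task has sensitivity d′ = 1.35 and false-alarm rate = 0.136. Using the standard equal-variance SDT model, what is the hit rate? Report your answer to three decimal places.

z(false-alarm rate) = z(0.136) = -1.0985
z(H) = z(FA) + d' = -1.0985 + 1.35 = 0.2515
hit rate = Φ(0.2515) = 0.5993

hit rate = 0.599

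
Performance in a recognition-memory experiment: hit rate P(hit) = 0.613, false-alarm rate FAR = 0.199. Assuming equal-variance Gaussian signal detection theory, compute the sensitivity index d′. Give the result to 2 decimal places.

z(0.613) = 0.2871, z(0.199) = -0.8452
d' = z(H) − z(FA) = 0.2871 − (-0.8452) = 1.1323

d′ = 1.13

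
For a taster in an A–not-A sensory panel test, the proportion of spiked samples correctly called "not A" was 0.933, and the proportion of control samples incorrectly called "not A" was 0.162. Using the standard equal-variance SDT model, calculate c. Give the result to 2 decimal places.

z(H) = z(0.933) = 1.499
z(FA) = z(0.162) = -0.986
c = −½·[z(H) + z(FA)] = −0.5 × (1.499 + (-0.986)) = -0.2565
c < 0: the taster has a liberal response bias.

c = -0.26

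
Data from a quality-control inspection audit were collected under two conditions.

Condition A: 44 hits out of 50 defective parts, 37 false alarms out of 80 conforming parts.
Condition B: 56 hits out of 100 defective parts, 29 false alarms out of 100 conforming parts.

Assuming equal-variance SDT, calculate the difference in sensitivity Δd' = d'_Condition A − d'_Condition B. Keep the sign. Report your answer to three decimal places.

Δd' = 0.565

Condition A: z(0.8800) = 1.1750, z(0.4625) = -0.0941, d' = 1.2691
Condition B: z(0.5600) = 0.1510, z(0.2900) = -0.5534, d' = 0.7044
Δd' = d'_Condition A − d'_Condition B = 1.2691 − 0.7044 = 0.5647
Condition A has the higher sensitivity.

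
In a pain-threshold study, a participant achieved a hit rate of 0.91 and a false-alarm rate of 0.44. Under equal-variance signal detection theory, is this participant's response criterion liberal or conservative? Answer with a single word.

z(H) = 1.341, z(FA) = -0.151
c = −½·(z(H) + z(FA)) = -0.595
c < 0 → liberal criterion (biased toward responding “yes”).

liberal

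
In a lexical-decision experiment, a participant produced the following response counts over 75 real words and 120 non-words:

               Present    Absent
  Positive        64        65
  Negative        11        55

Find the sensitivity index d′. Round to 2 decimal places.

H = 64/75 = 0.8533
FA = 65/120 = 0.5417
z(H) = 1.0507
z(FA) = 0.1047
d' = z(H) − z(FA) = 1.0507 − 0.1047 = 0.9460

d′ = 0.95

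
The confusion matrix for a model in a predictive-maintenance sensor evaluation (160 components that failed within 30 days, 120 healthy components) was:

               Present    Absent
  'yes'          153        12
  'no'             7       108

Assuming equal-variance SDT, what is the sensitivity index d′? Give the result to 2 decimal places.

H = 153/160 = 0.9563
FA = 12/120 = 0.1000
z(H) = 1.7093
z(FA) = -1.2816
d' = z(H) − z(FA) = 1.7093 − (-1.2816) = 2.9909

d′ = 2.99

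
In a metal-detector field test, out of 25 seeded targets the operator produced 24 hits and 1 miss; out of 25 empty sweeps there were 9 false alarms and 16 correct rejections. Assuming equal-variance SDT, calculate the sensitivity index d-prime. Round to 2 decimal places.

d-prime = 2.11

H = 24/25 = 0.9600
FA = 9/25 = 0.3600
Φ⁻¹(H) = Φ⁻¹(0.9600) = 1.751
Φ⁻¹(FA) = Φ⁻¹(0.3600) = -0.358
d' = z(H) − z(FA) = 1.751 − (-0.358) = 2.109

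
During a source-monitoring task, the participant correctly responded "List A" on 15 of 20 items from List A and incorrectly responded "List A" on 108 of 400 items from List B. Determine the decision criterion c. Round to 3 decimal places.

H = 15/20 = 0.7500
FA = 108/400 = 0.2700
z(H) = z(0.7500) = 0.6745
z(FA) = z(0.2700) = -0.6128
c = −½·[z(H) + z(FA)] = −0.5 × (0.6745 + (-0.6128)) = -0.03085
c < 0: the participant has a liberal response bias.

c = -0.031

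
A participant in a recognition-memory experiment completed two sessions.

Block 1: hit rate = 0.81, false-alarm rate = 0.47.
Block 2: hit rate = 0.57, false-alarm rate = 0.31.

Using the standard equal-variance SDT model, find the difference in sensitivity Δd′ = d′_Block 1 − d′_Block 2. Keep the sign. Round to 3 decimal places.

Block 1: z(0.81) = 0.8779, z(0.47) = -0.0753, d' = 0.9532
Block 2: z(0.57) = 0.1764, z(0.31) = -0.4959, d' = 0.6723
Δd' = d'_Block 1 − d'_Block 2 = 0.9532 − 0.6723 = 0.2809
Block 1 has the higher sensitivity.

Δd′ = 0.281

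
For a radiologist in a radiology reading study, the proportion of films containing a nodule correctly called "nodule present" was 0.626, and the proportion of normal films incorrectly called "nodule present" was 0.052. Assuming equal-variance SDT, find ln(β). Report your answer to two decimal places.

z(0.626) = 0.321, z(0.052) = -1.626
ln β = −½·[z(H)² − z(FA)²] = −0.5 × (0.103 − 2.644) = 1.2705

ln β = 1.27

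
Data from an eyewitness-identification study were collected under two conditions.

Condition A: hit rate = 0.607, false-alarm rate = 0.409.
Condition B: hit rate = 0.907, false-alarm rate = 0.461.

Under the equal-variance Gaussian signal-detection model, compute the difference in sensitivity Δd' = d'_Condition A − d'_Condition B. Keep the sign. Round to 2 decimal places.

Condition A: z(0.607) = 0.272, z(0.409) = -0.230, d' = 0.502
Condition B: z(0.907) = 1.323, z(0.461) = -0.098, d' = 1.421
Δd' = d'_Condition A − d'_Condition B = 0.502 − 1.421 = -0.919
Condition B has the higher sensitivity.

Δd' = -0.92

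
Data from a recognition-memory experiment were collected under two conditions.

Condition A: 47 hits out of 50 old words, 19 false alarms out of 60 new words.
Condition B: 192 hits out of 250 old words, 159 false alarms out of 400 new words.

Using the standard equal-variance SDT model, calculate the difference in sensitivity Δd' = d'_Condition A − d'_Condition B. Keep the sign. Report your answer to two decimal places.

Δd' = 1.04

Condition A: z(0.9400) = 1.555, z(0.3167) = -0.477, d' = 2.032
Condition B: z(0.7680) = 0.732, z(0.3975) = -0.260, d' = 0.992
Δd' = d'_Condition A − d'_Condition B = 2.032 − 0.992 = 1.040
Condition A has the higher sensitivity.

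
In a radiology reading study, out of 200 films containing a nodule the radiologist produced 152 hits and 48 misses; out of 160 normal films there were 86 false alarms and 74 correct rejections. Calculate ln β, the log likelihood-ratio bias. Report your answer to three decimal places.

H = 152/200 = 0.7600
FA = 86/160 = 0.5375
Φ⁻¹(0.7600) = 0.7063, Φ⁻¹(0.5375) = 0.0941
ln β = −½·[z(H)² − z(FA)²] = −0.5 × (0.4989 − 0.0089) = -0.2450

ln β = -0.245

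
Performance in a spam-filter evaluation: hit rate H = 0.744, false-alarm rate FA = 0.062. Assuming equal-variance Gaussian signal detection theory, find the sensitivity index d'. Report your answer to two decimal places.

d' = 2.19

z(0.744) = 0.6557, z(0.062) = -1.5382
d' = z(H) − z(FA) = 0.6557 − (-1.5382) = 2.1939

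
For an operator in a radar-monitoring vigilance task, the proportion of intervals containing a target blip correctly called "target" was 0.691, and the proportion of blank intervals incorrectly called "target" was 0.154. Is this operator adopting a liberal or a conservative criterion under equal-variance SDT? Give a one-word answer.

z(H) = 0.499, z(FA) = -1.019
c = −½·(z(H) + z(FA)) = 0.260
c > 0 → conservative criterion (biased toward responding “no”).

conservative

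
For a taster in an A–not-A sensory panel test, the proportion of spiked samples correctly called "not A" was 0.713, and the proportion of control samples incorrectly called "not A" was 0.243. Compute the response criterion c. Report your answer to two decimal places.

z(0.713) = 0.562, z(0.243) = -0.697
c = −½·[z(H) + z(FA)] = −0.5 × (0.562 + (-0.697)) = 0.0675

c = 0.07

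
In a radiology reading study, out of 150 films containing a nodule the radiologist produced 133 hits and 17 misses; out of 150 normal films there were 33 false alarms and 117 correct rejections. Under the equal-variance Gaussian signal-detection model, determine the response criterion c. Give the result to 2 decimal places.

c = -0.22

H = 133/150 = 0.8867
FA = 33/150 = 0.2200
Φ⁻¹(H) = Φ⁻¹(0.8867) = 1.2092
Φ⁻¹(FA) = Φ⁻¹(0.2200) = -0.7722
c = −½·[z(H) + z(FA)] = −0.5 × (1.2092 + (-0.7722)) = -0.2185
c < 0: the radiologist has a liberal response bias.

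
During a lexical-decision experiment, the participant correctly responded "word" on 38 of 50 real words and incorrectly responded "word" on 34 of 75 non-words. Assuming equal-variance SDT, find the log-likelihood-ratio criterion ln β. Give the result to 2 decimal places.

H = 38/50 = 0.7600
FA = 34/75 = 0.4533
z(0.7600) = 0.706, z(0.4533) = -0.117
ln β = −½·[z(H)² − z(FA)²] = −0.5 × (0.498 − 0.014) = -0.242

ln β = -0.24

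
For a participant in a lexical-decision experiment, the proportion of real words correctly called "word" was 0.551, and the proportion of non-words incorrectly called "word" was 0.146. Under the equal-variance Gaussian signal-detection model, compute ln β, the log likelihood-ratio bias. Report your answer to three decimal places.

z(0.551) = 0.1282, z(0.146) = -1.0537
ln β = −½·[z(H)² − z(FA)²] = −0.5 × (0.0164 − 1.1103) = 0.54695

ln β = 0.547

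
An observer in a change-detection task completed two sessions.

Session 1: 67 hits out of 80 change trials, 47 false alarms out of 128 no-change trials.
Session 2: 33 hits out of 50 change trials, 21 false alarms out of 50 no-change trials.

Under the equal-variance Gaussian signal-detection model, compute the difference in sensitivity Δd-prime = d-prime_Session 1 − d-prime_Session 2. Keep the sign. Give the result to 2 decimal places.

Δd-prime = 0.71

Session 1: z(0.8375) = 0.984, z(0.3672) = -0.339, d' = 1.323
Session 2: z(0.6600) = 0.412, z(0.4200) = -0.202, d' = 0.614
Δd' = d'_Session 1 − d'_Session 2 = 1.323 − 0.614 = 0.709
Session 1 has the higher sensitivity.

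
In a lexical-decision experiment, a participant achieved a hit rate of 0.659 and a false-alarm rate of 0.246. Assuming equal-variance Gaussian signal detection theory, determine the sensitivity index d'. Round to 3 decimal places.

Φ⁻¹(H) = 0.4097
Φ⁻¹(FA) = -0.6871
d' = z(H) − z(FA) = 0.4097 − (-0.6871) = 1.0968

d' = 1.097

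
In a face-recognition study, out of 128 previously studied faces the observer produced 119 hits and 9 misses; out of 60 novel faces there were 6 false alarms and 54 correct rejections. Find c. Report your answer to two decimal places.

H = 119/128 = 0.9297
FA = 6/60 = 0.1000
z(0.9297) = 1.4736, z(0.1000) = -1.2816
c = −½·[z(H) + z(FA)] = −0.5 × (1.4736 + (-1.2816)) = -0.0960
c < 0: the observer has a liberal response bias.

c = -0.10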